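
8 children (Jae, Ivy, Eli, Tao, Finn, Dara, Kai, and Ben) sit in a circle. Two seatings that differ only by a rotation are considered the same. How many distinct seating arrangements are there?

Seat Jae anywhere (absorbing the rotational symmetry), then permute the other 7: (7)! = 5040.

5040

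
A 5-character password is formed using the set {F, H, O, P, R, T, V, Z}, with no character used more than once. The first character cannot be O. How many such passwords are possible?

5880

The first character has 8−1 = 7 choices (anything except O).
The remaining 4 characters are filled from the other 7 symbols without repetition: 7 × 6 × 5 × 4 = 840.
Total: 7 × 840 = 5880.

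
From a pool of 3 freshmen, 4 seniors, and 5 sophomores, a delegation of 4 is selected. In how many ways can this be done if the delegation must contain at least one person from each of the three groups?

270

Total 4-person selections from all 12: C(12,4) = 495.
Subtract selections that omit an entire group: no freshmen → C(9,4) = 126; no seniors → C(8,4) = 70; no sophomores → C(7,4) = 35.
Add back selections omitting two groups (i.e. drawn from a single group): C(3,4) + C(4,4) + C(5,4) = 6.
By inclusion–exclusion: 495 − 231 + 6 = 270.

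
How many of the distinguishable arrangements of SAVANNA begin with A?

180

Fix A in the first position and arrange the remaining 6 letters.
Those 6 letters have A appearing twice and N appearing twice, giving (6)!/(2!·2!) = 180.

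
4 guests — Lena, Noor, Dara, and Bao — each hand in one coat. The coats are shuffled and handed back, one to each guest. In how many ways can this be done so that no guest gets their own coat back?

Count assignments avoiding every fixed point. For any j of the 4 guests fixed to their own coat, the other 4−j can be arranged in (4−j)! ways.
By inclusion–exclusion this is Σ_{j=0}^{4} (−1)^j C(4,j)·(4−j)!.
Computing: 24 − 24 + 12 − 4 + 1 = 9.

9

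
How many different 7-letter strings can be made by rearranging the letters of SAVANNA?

420

SAVANNA has 7 letters with A appearing 3 times and N appearing twice.
Dividing 7! = 5040 by 3!·2! = 12 for the repeated letters gives 420.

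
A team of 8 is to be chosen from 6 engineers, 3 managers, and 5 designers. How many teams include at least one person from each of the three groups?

With no constraint there are C(14,8) = 3003 possible selections.
Subtract selections that omit an entire group: no engineers → C(8,8) = 1; no managers → C(11,8) = 165; no designers → C(9,8) = 9.
Add back selections omitting two groups (i.e. drawn from a single group): C(6,8) + C(3,8) + C(5,8) = 0.
By inclusion–exclusion: 3003 − 175 + 0 = 2828.

2828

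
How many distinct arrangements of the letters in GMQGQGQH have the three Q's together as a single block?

Treat the 3 copies of Q as a single block. The multiset to arrange is then {QQQ, G, G, G, H, M}, 6 items in all.
That gives (6)!/(3!) = 120 arrangements.

120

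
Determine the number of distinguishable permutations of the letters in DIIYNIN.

420

Letter multiplicities in DIIYNIN: D×1, I×3, N×2, Y×1.
The number of distinct arrangements is 7!/(3!·2!) = 5040/12 = 420.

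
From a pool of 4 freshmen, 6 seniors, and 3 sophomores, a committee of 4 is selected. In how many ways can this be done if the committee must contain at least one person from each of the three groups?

360

With no constraint there are C(13,4) = 715 possible selections.
Selections missing a whole group: no freshmen → C(9,4) = 126; no seniors → C(7,4) = 35; no sophomores → C(10,4) = 210.
Add back selections omitting two groups (i.e. drawn from a single group): C(4,4) + C(6,4) + C(3,4) = 16.
By inclusion–exclusion: 715 − 371 + 16 = 360.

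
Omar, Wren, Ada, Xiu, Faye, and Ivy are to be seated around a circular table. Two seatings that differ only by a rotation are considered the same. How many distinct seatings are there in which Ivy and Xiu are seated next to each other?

48

Glue Ivy and Xiu into a block (2 internal orders). Seating 5 units around a circle gives (4)! arrangements.
So 2 × (4)! = 2 × 24 = 48.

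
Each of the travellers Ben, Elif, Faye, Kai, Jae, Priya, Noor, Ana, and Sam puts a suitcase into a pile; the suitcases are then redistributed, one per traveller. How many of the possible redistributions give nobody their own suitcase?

133496

Count assignments avoiding every fixed point. For any j of the 9 travellers fixed to their own suitcase, the other 9−j can be arranged in (9−j)! ways.
By inclusion–exclusion this is Σ_{j=0}^{9} (−1)^j C(9,j)·(9−j)!.
Computing: 362880 − 362880 + 181440 − 60480 + 15120 − 3024 + 504 − 72 + 9 − 1 = 133496.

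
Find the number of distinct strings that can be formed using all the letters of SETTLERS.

5040

The 8 letters of SETTLERS have repeats: E appearing twice, S appearing twice, and T appearing twice.
So there are 8! / (2!·2!·2!) = 5040 distinguishable arrangements.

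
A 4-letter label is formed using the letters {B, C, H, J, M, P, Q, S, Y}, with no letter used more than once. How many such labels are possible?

3024

With no repetition, fill the 4 letters in order: 9 choices, then 8, down to 6.
That product is 9 × 8 × 7 × 6 = 3024.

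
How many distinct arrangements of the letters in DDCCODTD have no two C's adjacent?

630

Total arrangements of DDCCODTD: 8!/(4!·2!) = 840.
If the two C's are adjacent, glue them into one block, leaving 7 items to arrange: (7)!/(4!) = 210 ways.
Subtracting, 840 − 210 = 630 arrangements keep the C's apart.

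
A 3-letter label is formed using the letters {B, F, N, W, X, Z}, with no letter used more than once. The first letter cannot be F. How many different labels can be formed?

The first letter has 6−1 = 5 choices (anything except F).
The remaining 2 letters are filled from the other 5 symbols without repetition: 5 × 4 = 20.
Total: 5 × 20 = 100.

100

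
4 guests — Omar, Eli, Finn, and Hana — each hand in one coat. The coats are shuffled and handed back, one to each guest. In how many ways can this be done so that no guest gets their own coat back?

9

This is the derangement count D_4: permutations of 4 items with no fixed point.
By inclusion–exclusion this is Σ_{j=0}^{4} (−1)^j C(4,j)·(4−j)!.
Computing: 24 − 24 + 12 − 4 + 1 = 9.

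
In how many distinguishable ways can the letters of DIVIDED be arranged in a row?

420

Letter multiplicities in DIVIDED: D×3, E×1, I×2, V×1.
So there are 7! / (3!·2!) = 420 distinguishable arrangements.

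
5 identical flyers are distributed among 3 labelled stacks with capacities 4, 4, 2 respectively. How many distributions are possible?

13

Without the upper bounds there are C(7,2) = 21 ways to split 5 among 3 stacks.
Subtract solutions that violate a single cap (substitute x_i' = x_i − (cap_i+1)): x_1 ≥ 5 gives C(2,2) = 1; x_2 ≥ 5 gives C(2,2) = 1; x_3 ≥ 3 gives C(4,2) = 6. Together 8.
No two caps can be exceeded simultaneously, so the pair terms are all 0.
By inclusion–exclusion the count is 21 − 8 + 0 = 13.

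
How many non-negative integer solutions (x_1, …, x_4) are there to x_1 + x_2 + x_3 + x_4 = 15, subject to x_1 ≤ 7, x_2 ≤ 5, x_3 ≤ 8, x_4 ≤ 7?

By stars and bars, unrestricted non-negative solutions to x_1+…+x_4 = 15 number C(15+3,3) = 816.
Subtract solutions that violate a single cap (substitute x_i' = x_i − (cap_i+1)): x_1 ≥ 8 gives C(10,3) = 120; x_2 ≥ 6 gives C(12,3) = 220; x_3 ≥ 9 gives C(9,3) = 84; x_4 ≥ 8 gives C(10,3) = 120. Together 544.
Add back pairs where two caps are both exceeded: 4 + 0 + 0 + 1 + 4 + 0 = 9.
By inclusion–exclusion the count is 816 − 544 + 9 = 281.

281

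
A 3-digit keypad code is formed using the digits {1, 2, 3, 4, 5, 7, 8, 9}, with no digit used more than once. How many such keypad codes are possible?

Choose and order 3 of the 8 symbols: the first digit has 8 options, the next 7, then 6.
8 × 7 × 6 = 336.

336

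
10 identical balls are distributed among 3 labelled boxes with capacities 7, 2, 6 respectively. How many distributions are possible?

15

Without the upper bounds there are C(12,2) = 66 ways to split 10 among 3 boxes.
Subtract solutions that violate a single cap (substitute x_i' = x_i − (cap_i+1)): x_1 ≥ 8 gives C(4,2) = 6; x_2 ≥ 3 gives C(9,2) = 36; x_3 ≥ 7 gives C(5,2) = 10. Together 52.
Add back pairs where two caps are both exceeded: 0 + 0 + 1 = 1.
By inclusion–exclusion the count is 66 − 52 + 1 = 15.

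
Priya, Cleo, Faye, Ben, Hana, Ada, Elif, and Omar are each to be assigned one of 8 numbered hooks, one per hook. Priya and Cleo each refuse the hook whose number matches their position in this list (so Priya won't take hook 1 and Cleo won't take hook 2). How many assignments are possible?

30960

Let Aᵢ (for i ∈ {1, 2}) be the placements that put person i in their forbidden hook. Any j of these fix j positions, leaving (8−j)! ways to fill the rest, and there are C(2,j) ways to pick which j.
By inclusion–exclusion, the number of valid placements is Σ_{j=0}^{2} (−1)^j C(2,j)·(8−j)!.
Computing: 40320 − 10080 + 720 = 30960.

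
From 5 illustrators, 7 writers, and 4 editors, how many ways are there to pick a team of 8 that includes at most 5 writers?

12609

Split by how many writers are chosen (0 through 5).
Sum: C(7,0)·C(9,8) + C(7,1)·C(9,7) + C(7,2)·C(9,6) + C(7,3)·C(9,5) + C(7,4)·C(9,4) + C(7,5)·C(9,3) = 9 + 252 + 1764 + 4410 + 4410 + 1764 = 12609.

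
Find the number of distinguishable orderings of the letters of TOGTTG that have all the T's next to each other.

12

Treat the 3 copies of T as a single block. The multiset to arrange is then {TTT, G, G, O}, 4 items in all.
That gives (4)!/(2!) = 12 arrangements.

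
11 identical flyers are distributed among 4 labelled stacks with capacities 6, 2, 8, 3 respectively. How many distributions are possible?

By stars and bars, unrestricted non-negative solutions to x_1+…+x_4 = 11 number C(11+3,3) = 364.
Subtract solutions that violate a single cap (substitute x_i' = x_i − (cap_i+1)): x_1 ≥ 7 gives C(7,3) = 35; x_2 ≥ 3 gives C(11,3) = 165; x_3 ≥ 9 gives C(5,3) = 10; x_4 ≥ 4 gives C(10,3) = 120. Together 330.
Add back pairs where two caps are both exceeded: 4 + 0 + 1 + 0 + 35 + 0 = 40.
By inclusion–exclusion the count is 364 − 330 + 40 = 74.

74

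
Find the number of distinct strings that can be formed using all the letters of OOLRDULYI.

90720

OOLRDULYI has 9 letters with L appearing twice and O appearing twice.
Dividing 9! = 362880 by 2!·2! = 4 for the repeated letters gives 90720.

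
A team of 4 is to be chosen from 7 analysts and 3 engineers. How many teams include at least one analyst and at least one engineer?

175

Total 4-person selections from all 10: C(10,4) = 210.
Selections missing a whole group: no analysts → C(3,4) = 0; no engineers → C(7,4) = 35.
Both groups omitted at once is impossible, so 210 − 35 = 175.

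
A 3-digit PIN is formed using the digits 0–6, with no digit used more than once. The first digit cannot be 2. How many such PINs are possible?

180

The first digit has 7−1 = 6 choices (anything except 2).
The remaining 2 digits are filled from the other 6 symbols without repetition: 6 × 5 = 30.
Total: 6 × 30 = 180.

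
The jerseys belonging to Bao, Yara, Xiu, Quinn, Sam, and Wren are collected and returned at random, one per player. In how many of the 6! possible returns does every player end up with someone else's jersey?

265

Let Aᵢ be the assignments in which player i gets their old jersey. We want the size of the complement of A₁∪…∪A_6.
By inclusion–exclusion this is Σ_{j=0}^{6} (−1)^j C(6,j)·(6−j)!.
Computing: 720 − 720 + 360 − 120 + 30 − 6 + 1 = 265.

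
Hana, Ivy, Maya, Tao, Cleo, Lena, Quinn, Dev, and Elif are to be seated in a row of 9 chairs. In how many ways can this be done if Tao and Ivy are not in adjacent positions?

282240

Of the 9! = 362880 arrangements, those with Tao and Ivy adjacent number 2 × 8! = 80640 (treat the pair as a block with 2 internal orders).
So 362880 − 80640 = 282240 arrangements keep them apart.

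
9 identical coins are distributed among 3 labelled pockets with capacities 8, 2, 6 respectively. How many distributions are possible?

20

By stars and bars, unrestricted non-negative solutions to x_1+…+x_3 = 9 number C(9+2,2) = 55.
Subtract solutions that violate a single cap (substitute x_i' = x_i − (cap_i+1)): x_1 ≥ 9 gives C(2,2) = 1; x_2 ≥ 3 gives C(8,2) = 28; x_3 ≥ 7 gives C(4,2) = 6. Together 35.
No two caps can be exceeded simultaneously, so the pair terms are all 0.
By inclusion–exclusion the count is 55 − 35 + 0 = 20.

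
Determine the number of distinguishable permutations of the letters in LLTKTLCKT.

The 9 letters of LLTKTLCKT have repeats: K appearing twice, L appearing 3 times, and T appearing 3 times.
So there are 9! / (3!·3!·2!) = 5040 distinguishable arrangements.

5040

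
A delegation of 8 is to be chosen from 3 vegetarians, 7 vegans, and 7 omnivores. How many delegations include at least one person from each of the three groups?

With no constraint there are C(17,8) = 24310 possible selections.
Selections missing a whole group: no vegetarians → C(14,8) = 3003; no vegans → C(10,8) = 45; no omnivores → C(10,8) = 45.
Add back selections omitting two groups (i.e. drawn from a single group): C(3,8) + C(7,8) + C(7,8) = 0.
By inclusion–exclusion: 24310 − 3093 + 0 = 21217.

21217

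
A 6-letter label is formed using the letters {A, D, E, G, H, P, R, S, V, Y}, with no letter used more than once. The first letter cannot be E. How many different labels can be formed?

The first letter has 10−1 = 9 choices (anything except E).
The remaining 5 letters are filled from the other 9 symbols without repetition: 9 × 8 × 7 × 6 × 5 = 15120.
Total: 9 × 15120 = 136080.

136080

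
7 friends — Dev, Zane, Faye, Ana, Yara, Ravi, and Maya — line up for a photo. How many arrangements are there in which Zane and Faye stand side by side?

1440

Glue Zane and Faye into one block (2 internal orders), leaving 6 units to arrange in a row.
That gives 2 × 6! = 2 × 720 = 1440.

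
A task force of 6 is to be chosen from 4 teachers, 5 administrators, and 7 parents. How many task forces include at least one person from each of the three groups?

6545

Unrestricted: C(16,6) = 8008 ways to pick any 6 of the 16.
Subtract selections that omit an entire group: no teachers → C(12,6) = 924; no administrators → C(11,6) = 462; no parents → C(9,6) = 84.
Add back selections omitting two groups (i.e. drawn from a single group): C(4,6) + C(5,6) + C(7,6) = 7.
By inclusion–exclusion: 8008 − 1470 + 7 = 6545.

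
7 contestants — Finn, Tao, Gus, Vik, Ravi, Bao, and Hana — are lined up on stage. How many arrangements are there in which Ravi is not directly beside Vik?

3600

There are 7! = 5040 arrangements in all. If Ravi and Vik are adjacent, merging them into one block gives 2·(6)! = 1440 arrangements.
Complementary counting: 5040 − 1440 = 3600.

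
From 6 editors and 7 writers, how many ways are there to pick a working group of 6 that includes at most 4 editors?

1673

Split by how many editors are chosen (0 through 4).
Sum: C(6,0)·C(7,6) + C(6,1)·C(7,5) + C(6,2)·C(7,4) + C(6,3)·C(7,3) + C(6,4)·C(7,2) = 7 + 126 + 525 + 700 + 315 = 1673.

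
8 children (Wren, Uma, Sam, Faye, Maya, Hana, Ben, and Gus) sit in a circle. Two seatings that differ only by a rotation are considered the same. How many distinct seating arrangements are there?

5040

Around a circle, 8 distinct people have 8!/8 = (7)! = 5040 rotationally distinct seatings.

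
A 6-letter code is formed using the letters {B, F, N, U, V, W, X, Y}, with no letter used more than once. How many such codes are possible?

20160

With no repetition, fill the 6 letters in order: 8 choices, then 7, down to 3.
8 × 7 × 6 × 5 × 4 × 3 = 20160.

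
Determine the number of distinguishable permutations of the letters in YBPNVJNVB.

The 9 letters of YBPNVJNVB have repeats: B appearing twice, N appearing twice, and V appearing twice.
Dividing 9! = 362880 by 2!·2!·2! = 8 for the repeated letters gives 45360.

45360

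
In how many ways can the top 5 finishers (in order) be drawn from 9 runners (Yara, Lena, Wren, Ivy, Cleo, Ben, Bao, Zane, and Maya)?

15120

There are 9 choices for 1st place, 8 for 2nd, and so on down to 5 for position 5.
That gives 9 × 8 × 7 × 6 × 5 = 15120.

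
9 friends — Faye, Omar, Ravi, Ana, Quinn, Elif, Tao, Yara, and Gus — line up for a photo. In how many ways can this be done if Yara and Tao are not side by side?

There are 9! = 362880 arrangements in all. If Yara and Tao are adjacent, merging them into one block gives 2·(8)! = 80640 arrangements.
So 362880 − 80640 = 282240 arrangements keep them apart.

282240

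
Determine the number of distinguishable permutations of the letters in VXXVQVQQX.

VXXVQVQQX has 9 letters with Q appearing 3 times, V appearing 3 times, and X appearing 3 times.
Dividing 9! = 362880 by 3!·3!·3! = 216 for the repeated letters gives 1680.

1680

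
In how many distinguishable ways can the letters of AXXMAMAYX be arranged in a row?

5040

The 9 letters of AXXMAMAYX have repeats: A appearing 3 times, M appearing twice, and X appearing 3 times.
Dividing 9! = 362880 by 3!·3!·2! = 72 for the repeated letters gives 5040.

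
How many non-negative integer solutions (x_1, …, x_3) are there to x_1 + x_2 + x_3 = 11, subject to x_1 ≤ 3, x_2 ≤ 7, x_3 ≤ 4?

By stars and bars, unrestricted non-negative solutions to x_1+…+x_3 = 11 number C(11+2,2) = 78.
Subtract solutions that violate a single cap (substitute x_i' = x_i − (cap_i+1)): x_1 ≥ 4 gives C(9,2) = 36; x_2 ≥ 8 gives C(5,2) = 10; x_3 ≥ 5 gives C(8,2) = 28. Together 74.
Add back pairs where two caps are both exceeded: 0 + 6 + 0 = 6.
By inclusion–exclusion the count is 78 − 74 + 6 = 10.

10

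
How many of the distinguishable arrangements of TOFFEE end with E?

60

Fix E in the last position and arrange the remaining 5 letters.
Those 5 letters have F appearing twice, giving (5)!/(2!) = 60.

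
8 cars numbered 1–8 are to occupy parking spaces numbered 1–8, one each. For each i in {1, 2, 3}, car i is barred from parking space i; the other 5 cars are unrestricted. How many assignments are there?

27240

Let Aᵢ (for i ∈ {1, 2, 3}) be the placements that put car i in its forbidden parking space. Any j of these fix j positions, leaving (8−j)! ways to fill the rest, and there are C(3,j) ways to pick which j.
By inclusion–exclusion, the number of valid placements is Σ_{j=0}^{3} (−1)^j C(3,j)·(8−j)!.
Computing: 40320 − 15120 + 2160 − 120 = 27240.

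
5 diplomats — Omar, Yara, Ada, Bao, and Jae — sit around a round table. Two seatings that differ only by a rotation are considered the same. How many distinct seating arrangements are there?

24

Around a circle, 5 distinct people have 5!/5 = (4)! = 24 rotationally distinct seatings.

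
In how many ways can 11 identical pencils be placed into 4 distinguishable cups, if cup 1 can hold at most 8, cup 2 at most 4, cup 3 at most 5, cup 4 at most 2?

80

By stars and bars, unrestricted non-negative solutions to x_1+…+x_4 = 11 number C(11+3,3) = 364.
Subtract solutions that violate a single cap (substitute x_i' = x_i − (cap_i+1)): x_1 ≥ 9 gives C(5,3) = 10; x_2 ≥ 5 gives C(9,3) = 84; x_3 ≥ 6 gives C(8,3) = 56; x_4 ≥ 3 gives C(11,3) = 165. Together 315.
Add back pairs where two caps are both exceeded: 0 + 0 + 0 + 1 + 20 + 10 = 31.
By inclusion–exclusion the count is 364 − 315 + 31 = 80.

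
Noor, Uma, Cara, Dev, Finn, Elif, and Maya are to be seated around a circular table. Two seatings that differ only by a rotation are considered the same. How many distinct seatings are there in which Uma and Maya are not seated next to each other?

480

All circular seatings of 7 people number (6)! = 720.
Those with Uma next to Maya: fuse the pair into one unit and seat 6 units around a circle — 2·(5)! = 240.
Subtracting, 720 − 240 = 480.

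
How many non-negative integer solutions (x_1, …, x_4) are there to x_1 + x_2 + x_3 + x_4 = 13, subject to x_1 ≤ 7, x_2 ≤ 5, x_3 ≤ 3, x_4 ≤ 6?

115

By stars and bars, unrestricted non-negative solutions to x_1+…+x_4 = 13 number C(13+3,3) = 560.
Subtract solutions that violate a single cap (substitute x_i' = x_i − (cap_i+1)): x_1 ≥ 8 gives C(8,3) = 56; x_2 ≥ 6 gives C(10,3) = 120; x_3 ≥ 4 gives C(12,3) = 220; x_4 ≥ 7 gives C(9,3) = 84. Together 480.
Add back pairs where two caps are both exceeded: 0 + 4 + 0 + 20 + 1 + 10 = 35.
By inclusion–exclusion the count is 560 − 480 + 35 = 115.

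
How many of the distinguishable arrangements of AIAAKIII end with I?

140

With the last slot taken by I, it remains to arrange the other 7 letters (AAAKIII).
Those 7 letters have A appearing 3 times and I appearing 3 times, giving (7)!/(3!·3!) = 140.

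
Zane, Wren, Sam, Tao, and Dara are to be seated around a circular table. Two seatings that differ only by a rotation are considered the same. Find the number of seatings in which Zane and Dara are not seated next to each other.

Without the restriction there are (4)! = 24 seatings.
Seatings with Zane beside Dara: treat them as a block with 2 internal orders, giving 2 × (3)! = 12.
Subtracting, 24 − 12 = 12.

12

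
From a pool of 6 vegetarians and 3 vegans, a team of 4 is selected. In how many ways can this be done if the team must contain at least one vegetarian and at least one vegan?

With no constraint there are C(9,4) = 126 possible selections.
Selections missing a whole group: no vegetarians → C(3,4) = 0; no vegans → C(6,4) = 15.
Both groups omitted at once is impossible, so 126 − 15 = 111.

111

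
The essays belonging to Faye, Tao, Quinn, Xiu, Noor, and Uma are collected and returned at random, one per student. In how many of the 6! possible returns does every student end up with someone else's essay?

265

Count assignments avoiding every fixed point. For any j of the 6 students fixed to their own essay, the other 6−j can be arranged in (6−j)! ways.
By inclusion–exclusion this is Σ_{j=0}^{6} (−1)^j C(6,j)·(6−j)!.
Computing: 720 − 720 + 360 − 120 + 30 − 6 + 1 = 265.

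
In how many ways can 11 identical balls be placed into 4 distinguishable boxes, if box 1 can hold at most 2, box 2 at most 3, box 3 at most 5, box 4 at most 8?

62

Ignoring the caps, the number of non-negative solutions to x_1+…+x_4 = 11 is C(14,3) = 364.
Subtract solutions that violate a single cap (substitute x_i' = x_i − (cap_i+1)): x_1 ≥ 3 gives C(11,3) = 165; x_2 ≥ 4 gives C(10,3) = 120; x_3 ≥ 6 gives C(8,3) = 56; x_4 ≥ 9 gives C(5,3) = 10. Together 351.
Add back pairs where two caps are both exceeded: 35 + 10 + 0 + 4 + 0 + 0 = 49.
By inclusion–exclusion the count is 364 − 351 + 49 = 62.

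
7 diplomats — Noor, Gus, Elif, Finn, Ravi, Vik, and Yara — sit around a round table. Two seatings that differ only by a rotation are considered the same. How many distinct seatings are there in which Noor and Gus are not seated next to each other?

480

All circular seatings of 7 people number (6)! = 720.
Seatings with Noor beside Gus: treat them as a block with 2 internal orders, giving 2 × (5)! = 240.
Subtracting, 720 − 240 = 480.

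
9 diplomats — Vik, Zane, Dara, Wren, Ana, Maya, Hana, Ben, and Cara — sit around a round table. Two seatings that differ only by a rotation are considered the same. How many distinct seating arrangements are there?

40320

Seat Vik anywhere (absorbing the rotational symmetry), then permute the other 8: (8)! = 40320.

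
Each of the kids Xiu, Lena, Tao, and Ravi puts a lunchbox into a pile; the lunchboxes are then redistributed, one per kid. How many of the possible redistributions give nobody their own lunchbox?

Count assignments avoiding every fixed point. For any j of the 4 kids fixed to their own lunchbox, the other 4−j can be arranged in (4−j)! ways.
By inclusion–exclusion this is Σ_{j=0}^{4} (−1)^j C(4,j)·(4−j)!.
Computing: 24 − 24 + 12 − 4 + 1 = 9.

9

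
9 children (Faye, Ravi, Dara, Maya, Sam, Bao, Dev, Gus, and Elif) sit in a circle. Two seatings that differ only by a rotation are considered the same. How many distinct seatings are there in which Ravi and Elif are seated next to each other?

Treat {Ravi, Elif} as one unit (2 internal orders) and seat the resulting 8 units around the table: (7)! circular arrangements.
So 2 × (7)! = 2 × 5040 = 10080.

10080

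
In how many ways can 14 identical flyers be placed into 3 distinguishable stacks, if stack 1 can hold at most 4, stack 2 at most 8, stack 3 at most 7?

20

By stars and bars, unrestricted non-negative solutions to x_1+…+x_3 = 14 number C(14+2,2) = 120.
Subtract solutions that violate a single cap (substitute x_i' = x_i − (cap_i+1)): x_1 ≥ 5 gives C(11,2) = 55; x_2 ≥ 9 gives C(7,2) = 21; x_3 ≥ 8 gives C(8,2) = 28. Together 104.
Add back pairs where two caps are both exceeded: 1 + 3 + 0 = 4.
By inclusion–exclusion the count is 120 − 104 + 4 = 20.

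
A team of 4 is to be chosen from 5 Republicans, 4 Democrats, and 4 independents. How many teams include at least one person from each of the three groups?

400

With no constraint there are C(13,4) = 715 possible selections.
Selections missing a whole group: no Republicans → C(8,4) = 70; no Democrats → C(9,4) = 126; no independents → C(9,4) = 126.
Add back selections omitting two groups (i.e. drawn from a single group): C(5,4) + C(4,4) + C(4,4) = 7.
By inclusion–exclusion: 715 − 322 + 7 = 400.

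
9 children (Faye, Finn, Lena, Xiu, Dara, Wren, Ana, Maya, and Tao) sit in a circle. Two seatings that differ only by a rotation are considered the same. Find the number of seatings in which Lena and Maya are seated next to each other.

10080

Glue Lena and Maya into a block (2 internal orders). Seating 8 units around a circle gives (7)! arrangements.
So 2 × (7)! = 2 × 5040 = 10080.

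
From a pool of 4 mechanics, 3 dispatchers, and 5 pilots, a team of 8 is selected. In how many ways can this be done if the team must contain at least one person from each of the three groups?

485

Total 8-person selections from all 12: C(12,8) = 495.
Selections missing a whole group: no mechanics → C(8,8) = 1; no dispatchers → C(9,8) = 9; no pilots → C(7,8) = 0.
Add back selections omitting two groups (i.e. drawn from a single group): C(4,8) + C(3,8) + C(5,8) = 0.
By inclusion–exclusion: 495 − 10 + 0 = 485.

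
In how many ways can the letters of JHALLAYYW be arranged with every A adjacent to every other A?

10080

Treat the 2 copies of A as a single block. The multiset to arrange is then {AA, H, J, L, L, W, Y, Y}, 8 items in all.
That gives (8)!/(2!·2!) = 10080 arrangements.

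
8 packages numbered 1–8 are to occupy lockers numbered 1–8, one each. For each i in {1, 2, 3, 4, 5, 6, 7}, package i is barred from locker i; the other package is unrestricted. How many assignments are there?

16687

Let Aᵢ (for 1 ≤ i ≤ 7) be the placements that put package i in its forbidden locker. Any j of these fix j positions, leaving (8−j)! ways to fill the rest, and there are C(7,j) ways to pick which j.
By inclusion–exclusion, the number of valid placements is Σ_{j=0}^{7} (−1)^j C(7,j)·(8−j)!.
Computing: 40320 − 35280 + 15120 − 4200 + 840 − 126 + 14 − 1 = 16687.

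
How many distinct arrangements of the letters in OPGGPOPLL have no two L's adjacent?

Total arrangements of OPGGPOPLL: 9!/(3!·2!·2!·2!) = 7560.
If the two L's are adjacent, glue them into one block, leaving 8 items to arrange: (8)!/(3!·2!·2!) = 1680 ways.
Hence 7560 − 1680 = 5880.

5880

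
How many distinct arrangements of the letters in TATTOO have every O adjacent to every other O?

Treat the 2 copies of O as a single block. The multiset to arrange is then {OO, A, T, T, T}, 5 items in all.
That gives (5)!/(3!) = 20 arrangements.

20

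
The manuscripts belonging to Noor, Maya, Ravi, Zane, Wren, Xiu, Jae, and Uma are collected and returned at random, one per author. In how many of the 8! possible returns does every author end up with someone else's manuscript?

This is the derangement count D_8: permutations of 8 items with no fixed point.
By inclusion–exclusion this is Σ_{j=0}^{8} (−1)^j C(8,j)·(8−j)!.
Computing: 40320 − 40320 + 20160 − 6720 + 1680 − 336 + 56 − 8 + 1 = 14833.

14833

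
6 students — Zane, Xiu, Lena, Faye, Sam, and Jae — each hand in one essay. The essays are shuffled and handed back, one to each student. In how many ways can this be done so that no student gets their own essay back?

265

Let Aᵢ be the assignments in which student i gets their own essay. We want the size of the complement of A₁∪…∪A_6.
By inclusion–exclusion this is Σ_{j=0}^{6} (−1)^j C(6,j)·(6−j)!.
Computing: 720 − 720 + 360 − 120 + 30 − 6 + 1 = 265.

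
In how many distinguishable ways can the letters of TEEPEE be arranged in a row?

30

The 6 letters of TEEPEE have repeats: E appearing 4 times.
The number of distinct arrangements is 6!/(4!) = 720/24 = 30.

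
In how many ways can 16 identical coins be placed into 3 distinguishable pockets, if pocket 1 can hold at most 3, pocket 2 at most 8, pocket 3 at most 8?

10

By stars and bars, unrestricted non-negative solutions to x_1+…+x_3 = 16 number C(16+2,2) = 153.
Subtract solutions that violate a single cap (substitute x_i' = x_i − (cap_i+1)): x_1 ≥ 4 gives C(14,2) = 91; x_2 ≥ 9 gives C(9,2) = 36; x_3 ≥ 9 gives C(9,2) = 36. Together 163.
Add back pairs where two caps are both exceeded: 10 + 10 + 0 = 20.
By inclusion–exclusion the count is 153 − 163 + 20 = 10.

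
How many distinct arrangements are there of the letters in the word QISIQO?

180

Letter multiplicities in QISIQO: I×2, O×1, Q×2, S×1.
Dividing 6! = 720 by 2!·2! = 4 for the repeated letters gives 180.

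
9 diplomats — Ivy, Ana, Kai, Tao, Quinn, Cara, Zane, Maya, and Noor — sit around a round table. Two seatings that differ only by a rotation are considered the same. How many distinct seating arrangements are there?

40320

Fix one person's seat to break rotational symmetry; the remaining 8 people can be arranged in (8)! = 40320 ways.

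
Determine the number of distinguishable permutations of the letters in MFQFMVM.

The 7 letters of MFQFMVM have repeats: F appearing twice and M appearing 3 times.
Dividing 7! = 5040 by 3!·2! = 12 for the repeated letters gives 420.

420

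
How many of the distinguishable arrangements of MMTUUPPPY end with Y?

1680

Fix Y in the last position and arrange the remaining 8 letters.
Those 8 letters have M appearing twice, P appearing 3 times, and U appearing twice, giving (8)!/(3!·2!·2!) = 1680.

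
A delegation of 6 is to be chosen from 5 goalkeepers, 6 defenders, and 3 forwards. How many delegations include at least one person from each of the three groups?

2430

Unrestricted: C(14,6) = 3003 ways to pick any 6 of the 14.
Subtract selections that omit an entire group: no goalkeepers → C(9,6) = 84; no defenders → C(8,6) = 28; no forwards → C(11,6) = 462.
Add back selections omitting two groups (i.e. drawn from a single group): C(5,6) + C(6,6) + C(3,6) = 1.
By inclusion–exclusion: 3003 − 574 + 1 = 2430.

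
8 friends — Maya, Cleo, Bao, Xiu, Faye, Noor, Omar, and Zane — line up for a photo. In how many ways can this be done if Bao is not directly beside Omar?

30240

Of the 8! = 40320 arrangements, those with Bao and Omar adjacent number 2 × 7! = 10080 (treat the pair as a block with 2 internal orders).
So 40320 − 10080 = 30240 arrangements keep them apart.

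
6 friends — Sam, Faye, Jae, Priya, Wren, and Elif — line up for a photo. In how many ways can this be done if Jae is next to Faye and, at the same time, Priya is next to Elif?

Treat {Jae,Faye} as one block (2 orders) and {Priya,Elif} as another (2 orders).
That leaves 4 units to arrange: 2 × 2 × 4! = 4 × 24 = 96.

96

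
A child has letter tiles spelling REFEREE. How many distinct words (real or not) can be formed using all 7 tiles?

105

REFEREE has 7 letters with E appearing 4 times and R appearing twice.
Dividing 7! = 5040 by 4!·2! = 48 for the repeated letters gives 105.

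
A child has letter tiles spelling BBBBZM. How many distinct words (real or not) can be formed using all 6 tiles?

30

Letter multiplicities in BBBBZM: B×4, M×1, Z×1.
So there are 6! / (4!) = 30 distinguishable arrangements.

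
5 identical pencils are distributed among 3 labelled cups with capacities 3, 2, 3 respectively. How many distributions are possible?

Without the upper bounds there are C(7,2) = 21 ways to split 5 among 3 cups.
Subtract solutions that violate a single cap (substitute x_i' = x_i − (cap_i+1)): x_1 ≥ 4 gives C(3,2) = 3; x_2 ≥ 3 gives C(4,2) = 6; x_3 ≥ 4 gives C(3,2) = 3. Together 12.
No two caps can be exceeded simultaneously, so the pair terms are all 0.
By inclusion–exclusion the count is 21 − 12 + 0 = 9.

9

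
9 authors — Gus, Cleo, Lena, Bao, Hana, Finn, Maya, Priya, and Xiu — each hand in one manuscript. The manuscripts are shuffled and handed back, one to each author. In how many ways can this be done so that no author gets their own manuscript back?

Count assignments avoiding every fixed point. For any j of the 9 authors fixed to their own manuscript, the other 9−j can be arranged in (9−j)! ways.
By inclusion–exclusion this is Σ_{j=0}^{9} (−1)^j C(9,j)·(9−j)!.
Computing: 362880 − 362880 + 181440 − 60480 + 15120 − 3024 + 504 − 72 + 9 − 1 = 133496.

133496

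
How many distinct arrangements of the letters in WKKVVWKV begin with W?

140

Fix W in the first position and arrange the remaining 7 letters.
Those 7 letters have K appearing 3 times and V appearing 3 times, giving (7)!/(3!·3!) = 140.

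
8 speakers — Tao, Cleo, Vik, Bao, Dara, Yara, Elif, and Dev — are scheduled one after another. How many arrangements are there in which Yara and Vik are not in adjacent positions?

30240

Of the 8! = 40320 arrangements, those with Yara and Vik adjacent number 2 × 7! = 10080 (treat the pair as a block with 2 internal orders).
So 40320 − 10080 = 30240 arrangements keep them apart.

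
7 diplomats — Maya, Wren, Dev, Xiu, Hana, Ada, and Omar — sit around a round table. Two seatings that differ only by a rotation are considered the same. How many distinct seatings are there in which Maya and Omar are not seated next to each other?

Without the restriction there are (6)! = 720 seatings.
Those with Maya next to Omar: fuse the pair into one unit and seat 6 units around a circle — 2·(5)! = 240.
Subtracting, 720 − 240 = 480.

480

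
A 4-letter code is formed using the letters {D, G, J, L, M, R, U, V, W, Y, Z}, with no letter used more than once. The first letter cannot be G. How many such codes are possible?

7200

The first letter has 11−1 = 10 choices (anything except G).
The remaining 3 letters are filled from the other 10 symbols without repetition: 10 × 9 × 8 = 720.
Total: 10 × 720 = 7200.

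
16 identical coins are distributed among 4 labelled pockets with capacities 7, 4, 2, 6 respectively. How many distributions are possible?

Without the upper bounds there are C(19,3) = 969 ways to split 16 among 4 pockets.
Subtract solutions that violate a single cap (substitute x_i' = x_i − (cap_i+1)): x_1 ≥ 8 gives C(11,3) = 165; x_2 ≥ 5 gives C(14,3) = 364; x_3 ≥ 3 gives C(16,3) = 560; x_4 ≥ 7 gives C(12,3) = 220. Together 1309.
Add back pairs where two caps are both exceeded: 20 + 56 + 4 + 165 + 35 + 84 = 364.
Subtract triples: 1 + 0 + 0 + 4 = 5.
By inclusion–exclusion the count is 969 − 1309 + 364 − 5 = 19.

19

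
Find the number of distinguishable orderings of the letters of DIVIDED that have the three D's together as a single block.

Treat the 3 copies of D as a single block. The multiset to arrange is then {DDD, E, I, I, V}, 5 items in all.
That gives (5)!/(2!) = 60 arrangements.

60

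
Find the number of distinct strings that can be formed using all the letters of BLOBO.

30

The 5 letters of BLOBO have repeats: B appearing twice and O appearing twice.
The number of distinct arrangements is 5!/(2!·2!) = 120/4 = 30.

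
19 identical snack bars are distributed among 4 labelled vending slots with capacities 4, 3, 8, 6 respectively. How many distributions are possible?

By stars and bars, unrestricted non-negative solutions to x_1+…+x_4 = 19 number C(19+3,3) = 1540.
Subtract solutions that violate a single cap (substitute x_i' = x_i − (cap_i+1)): x_1 ≥ 5 gives C(17,3) = 680; x_2 ≥ 4 gives C(18,3) = 816; x_3 ≥ 9 gives C(13,3) = 286; x_4 ≥ 7 gives C(15,3) = 455. Together 2237.
Add back pairs where two caps are both exceeded: 286 + 56 + 120 + 84 + 165 + 20 = 731.
Subtract triples: 4 + 20 + 0 + 0 = 24.
By inclusion–exclusion the count is 1540 − 2237 + 731 − 24 = 10.

10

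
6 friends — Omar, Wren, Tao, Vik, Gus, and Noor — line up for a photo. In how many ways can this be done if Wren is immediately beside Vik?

Place the 4 others and the Wren-Vik pair as 5 objects in a line; the pair has 2 internal arrangements.
That gives 2 × 5! = 2 × 120 = 240.

240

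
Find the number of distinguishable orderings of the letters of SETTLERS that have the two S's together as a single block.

1260

Treat the 2 copies of S as a single block. The multiset to arrange is then {SS, E, E, L, R, T, T}, 7 items in all.
That gives (7)!/(2!·2!) = 1260 arrangements.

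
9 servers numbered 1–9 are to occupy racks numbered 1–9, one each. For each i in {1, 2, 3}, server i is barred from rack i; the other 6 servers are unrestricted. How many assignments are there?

Let Aᵢ (for i ∈ {1, 2, 3}) be the placements that put server i in its forbidden rack. Any j of these fix j positions, leaving (9−j)! ways to fill the rest, and there are C(3,j) ways to pick which j.
By inclusion–exclusion, the number of valid placements is Σ_{j=0}^{3} (−1)^j C(3,j)·(9−j)!.
Computing: 362880 − 120960 + 15120 − 720 = 256320.

256320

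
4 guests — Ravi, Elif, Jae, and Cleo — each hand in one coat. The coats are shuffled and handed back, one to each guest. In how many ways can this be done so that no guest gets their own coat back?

Count assignments avoiding every fixed point. For any j of the 4 guests fixed to their own coat, the other 4−j can be arranged in (4−j)! ways.
By inclusion–exclusion this is Σ_{j=0}^{4} (−1)^j C(4,j)·(4−j)!.
Computing: 24 − 24 + 12 − 4 + 1 = 9.

9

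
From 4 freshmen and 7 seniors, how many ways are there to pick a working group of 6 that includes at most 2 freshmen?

301

Split by how many freshmen are chosen (0 through 2).
Sum: C(4,0)·C(7,6) + C(4,1)·C(7,5) + C(4,2)·C(7,4) = 7 + 84 + 210 = 301.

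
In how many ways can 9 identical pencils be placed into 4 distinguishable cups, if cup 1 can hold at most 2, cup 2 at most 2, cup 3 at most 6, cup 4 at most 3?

Ignoring the caps, the number of non-negative solutions to x_1+…+x_4 = 9 is C(12,3) = 220.
Subtract solutions that violate a single cap (substitute x_i' = x_i − (cap_i+1)): x_1 ≥ 3 gives C(9,3) = 84; x_2 ≥ 3 gives C(9,3) = 84; x_3 ≥ 7 gives C(5,3) = 10; x_4 ≥ 4 gives C(8,3) = 56. Together 234.
Add back pairs where two caps are both exceeded: 20 + 0 + 10 + 0 + 10 + 0 = 40.
By inclusion–exclusion the count is 220 − 234 + 40 = 26.

26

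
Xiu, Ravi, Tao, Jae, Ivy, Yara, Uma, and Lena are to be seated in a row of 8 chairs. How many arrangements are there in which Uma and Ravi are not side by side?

30240

There are 8! = 40320 arrangements in all. If Uma and Ravi are adjacent, merging them into one block gives 2·(7)! = 10080 arrangements.
So 40320 − 10080 = 30240 arrangements keep them apart.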